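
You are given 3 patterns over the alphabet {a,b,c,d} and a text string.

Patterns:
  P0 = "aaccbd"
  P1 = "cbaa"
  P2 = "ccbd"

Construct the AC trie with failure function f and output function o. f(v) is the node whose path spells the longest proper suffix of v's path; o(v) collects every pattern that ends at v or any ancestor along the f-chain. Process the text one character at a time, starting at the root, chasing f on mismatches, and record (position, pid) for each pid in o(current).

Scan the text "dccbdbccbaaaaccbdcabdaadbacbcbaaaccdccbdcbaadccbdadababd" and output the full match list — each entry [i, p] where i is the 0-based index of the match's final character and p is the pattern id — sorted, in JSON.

Build:
Trie (insert patterns):
  0='ε' goto a→1 c→7
  1='a' goto a→2
  2='aa' goto c→3
  3='aac' goto c→4
  4='aacc' goto b→5
  5='aaccb' goto d→6
  6='aaccbd' goto ·  ←P0
  7='c' goto b→8 c→11
  8='cb' goto a→9
  9='cba' goto a→10
  10='cbaa' goto ·  ←P1
  11='cc' goto b→12
  12='ccb' goto d→13
  13='ccbd' goto ·  ←P2

BFS fail/out derivation:
  fail(1) 'a': from fail(0)=0 chase 'a': 0 ⇒ 0;  out=∅∪out(0)=∅
  fail(7) 'c': from fail(0)=0 chase 'c': 0 ⇒ 0;  out=∅∪out(0)=∅
  fail(2) 'aa': from fail(1)=0 chase 'a': 0 ⇒ 1;  out=∅∪out(1)=∅
  fail(8) 'cb': from fail(7)=0 chase 'b': 0 ⇒ 0;  out=∅∪out(0)=∅
  fail(11) 'cc': from fail(7)=0 chase 'c': 0 ⇒ 7;  out=∅∪out(7)=∅
  fail(3) 'aac': from fail(2)=1 chase 'c': 1→0 ⇒ 7;  out=∅∪out(7)=∅
  fail(9) 'cba': from fail(8)=0 chase 'a': 0 ⇒ 1;  out=∅∪out(1)=∅
  fail(12) 'ccb': from fail(11)=7 chase 'b': 7 ⇒ 8;  out=∅∪out(8)=∅
  fail(4) 'aacc': from fail(3)=7 chase 'c': 7 ⇒ 11;  out=∅∪out(11)=∅
  fail(10) 'cbaa': from fail(9)=1 chase 'a': 1 ⇒ 2;  out={1}∪out(2)={1}
  fail(13) 'ccbd': from fail(12)=8 chase 'd': 8→0 ⇒ 0;  out={2}∪out(0)={2}
  fail(5) 'aaccb': from fail(4)=11 chase 'b': 11 ⇒ 12;  out=∅∪out(12)=∅
  fail(6) 'aaccbd': from fail(5)=12 chase 'd': 12 ⇒ 13;  out={0}∪out(13)={0,2}

Text stream:
pos 0 'd': at 0
pos 1 'c': at 7
pos 2 'c': at 11
pos 3 'b': at 12
pos 4 'd': at 13  → match P2@[1:4]
pos 5 'b': at 0 (via fail)
pos 6 'c': at 7
pos 7 'c': at 11
pos 8 'b': at 12
pos 9 'a': at 9 (via fail)
pos 10 'a': at 10  → match P1@[7:10]
pos 11 'a': at 2 (via fail)
pos 12 'a': at 2 (via fail)
pos 13 'c': at 3
pos 14 'c': at 4
pos 15 'b': at 5
pos 16 'd': at 6  → match P0@[11:16],P2@[13:16]
pos 17 'c': at 7 (via fail)
pos 18 'a': at 1 (via fail)
pos 19 'b': at 0 (via fail)
pos 20 'd': at 0
pos 21 'a': at 1
pos 22 'a': at 2
pos 23 'd': at 0 (via fail)
pos 24 'b': at 0
pos 25 'a': at 1
pos 26 'c': at 7 (via fail)
pos 27 'b': at 8
pos 28 'c': at 7 (via fail)
pos 29 'b': at 8
pos 30 'a': at 9
pos 31 'a': at 10  → match P1@[28:31]
pos 32 'a': at 2 (via fail)
pos 33 'c': at 3
pos 34 'c': at 4
pos 35 'd': at 0 (via fail)
pos 36 'c': at 7
pos 37 'c': at 11
pos 38 'b': at 12
pos 39 'd': at 13  → match P2@[36:39]
pos 40 'c': at 7 (via fail)
pos 41 'b': at 8
pos 42 'a': at 9
pos 43 'a': at 10  → match P1@[40:43]
pos 44 'd': at 0 (via fail)
pos 45 'c': at 7
pos 46 'c': at 11
pos 47 'b': at 12
pos 48 'd': at 13  → match P2@[45:48]
pos 49 'a': at 1 (via fail)
pos 50 'd': at 0 (via fail)
pos 51 'a': at 1
pos 52 'b': at 0 (via fail)
pos 53 'a': at 1
pos 54 'b': at 0 (via fail)
pos 55 'd': at 0

Result: [[4,2],[10,1],[16,0],[16,2],[31,1],[39,2],[43,1],[48,2]]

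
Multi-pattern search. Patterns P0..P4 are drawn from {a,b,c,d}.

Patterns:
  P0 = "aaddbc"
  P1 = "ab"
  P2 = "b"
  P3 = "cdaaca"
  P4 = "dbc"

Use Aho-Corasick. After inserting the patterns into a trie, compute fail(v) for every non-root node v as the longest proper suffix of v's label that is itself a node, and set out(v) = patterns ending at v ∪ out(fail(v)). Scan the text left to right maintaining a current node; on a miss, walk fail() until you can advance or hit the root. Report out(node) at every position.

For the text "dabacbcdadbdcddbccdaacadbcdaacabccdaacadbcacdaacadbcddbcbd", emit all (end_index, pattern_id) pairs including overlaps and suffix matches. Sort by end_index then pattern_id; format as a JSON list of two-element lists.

Build automaton:
Trie nodes:
  n0 'ε': a→1 b→8 c→9 d→15
  n1 'a': a→2 b→7
  n2 'aa': d→3
  n3 'aad': d→4
  n4 'aadd': b→5
  n5 'aaddb': c→6
  n6 'aaddbc': ·  ←P0
  n7 'ab': ·  ←P1
  n8 'b': ·  ←P2
  n9 'c': d→10
  n10 'cd': a→11
  n11 'cda': a→12
  n12 'cdaa': c→13
  n13 'cdaac': a→14
  n14 'cdaaca': ·  ←P3
  n15 'd': b→16
  n16 'db': c→17
  n17 'dbc': ·  ←P4

BFS fail/out derivation:
  n1('a'): parent n0 fail=0; on 'a' 0 → fail=0;  out ∅∪∅=∅
  n8('b'): parent n0 fail=0; on 'b' 0 → fail=0;  out {2}∪∅={2}
  n9('c'): parent n0 fail=0; on 'c' 0 → fail=0;  out ∅∪∅=∅
  n15('d'): parent n0 fail=0; on 'd' 0 → fail=0;  out ∅∪∅=∅
  n2('aa'): parent n1 fail=0; on 'a' 0 → fail=1;  out ∅∪∅=∅
  n7('ab'): parent n1 fail=0; on 'b' 0 → fail=8;  out {1}∪{2}={1,2}
  n10('cd'): parent n9 fail=0; on 'd' 0 → fail=15;  out ∅∪∅=∅
  n16('db'): parent n15 fail=0; on 'b' 0 → fail=8;  out ∅∪{2}={2}
  n3('aad'): parent n2 fail=1; on 'd' 1→0 → fail=15;  out ∅∪∅=∅
  n11('cda'): parent n10 fail=15; on 'a' 15→0 → fail=1;  out ∅∪∅=∅
  n17('dbc'): parent n16 fail=8; on 'c' 8→0 → fail=9;  out {4}∪∅={4}
  n4('aadd'): parent n3 fail=15; on 'd' 15→0 → fail=15;  out ∅∪∅=∅
  n12('cdaa'): parent n11 fail=1; on 'a' 1 → fail=2;  out ∅∪∅=∅
  n5('aaddb'): parent n4 fail=15; on 'b' 15 → fail=16;  out ∅∪{2}={2}
  n13('cdaac'): parent n12 fail=2; on 'c' 2→1→0 → fail=9;  out ∅∪∅=∅
  n6('aaddbc'): parent n5 fail=16; on 'c' 16 → fail=17;  out {0}∪{4}={0,4}
  n14('cdaaca'): parent n13 fail=9; on 'a' 9→0 → fail=1;  out {3}∪∅={3}

Run:
i=0 'd': node 0→15
i=1 'a': node 15→1 (via fail)
i=2 'b': node 1→7  emit P1@[1:2],P2@[2:2]
i=3 'a': node 7→1 (via fail)
i=4 'c': node 1→9 (via fail)
i=5 'b': node 9→8 (via fail)  emit P2@[5:5]
i=6 'c': node 8→9 (via fail)
i=7 'd': node 9→10
i=8 'a': node 10→11
i=9 'd': node 11→15 (via fail)
i=10 'b': node 15→16  emit P2@[10:10]
i=11 'd': node 16→15 (via fail)
i=12 'c': node 15→9 (via fail)
i=13 'd': node 9→10
i=14 'd': node 10→15 (via fail)
i=15 'b': node 15→16  emit P2@[15:15]
i=16 'c': node 16→17  emit P4@[14:16]
i=17 'c': node 17→9 (via fail)
i=18 'd': node 9→10
i=19 'a': node 10→11
i=20 'a': node 11→12
i=21 'c': node 12→13
i=22 'a': node 13→14  emit P3@[17:22]
i=23 'd': node 14→15 (via fail)
i=24 'b': node 15→16  emit P2@[24:24]
i=25 'c': node 16→17  emit P4@[23:25]
i=26 'd': node 17→10 (via fail)
i=27 'a': node 10→11
i=28 'a': node 11→12
i=29 'c': node 12→13
i=30 'a': node 13→14  emit P3@[25:30]
i=31 'b': node 14→7 (via fail)  emit P1@[30:31],P2@[31:31]
i=32 'c': node 7→9 (via fail)
i=33 'c': node 9→9 (via fail)
i=34 'd': node 9→10
i=35 'a': node 10→11
i=36 'a': node 11→12
i=37 'c': node 12→13
i=38 'a': node 13→14  emit P3@[33:38]
i=39 'd': node 14→15 (via fail)
i=40 'b': node 15→16  emit P2@[40:40]
i=41 'c': node 16→17  emit P4@[39:41]
i=42 'a': node 17→1 (via fail)
i=43 'c': node 1→9 (via fail)
i=44 'd': node 9→10
i=45 'a': node 10→11
i=46 'a': node 11→12
i=47 'c': node 12→13
i=48 'a': node 13→14  emit P3@[43:48]
i=49 'd': node 14→15 (via fail)
i=50 'b': node 15→16  emit P2@[50:50]
i=51 'c': node 16→17  emit P4@[49:51]
i=52 'd': node 17→10 (via fail)
i=53 'd': node 10→15 (via fail)
i=54 'b': node 15→16  emit P2@[54:54]
i=55 'c': node 16→17  emit P4@[53:55]
i=56 'b': node 17→8 (via fail)  emit P2@[56:56]
i=57 'd': node 8→15 (via fail)

Result: [[2,1],[2,2],[5,2],[10,2],[15,2],[16,4],[22,3],[24,2],[25,4],[30,3],[31,1],[31,2],[38,3],[40,2],[41,4],[48,3],[50,2],[51,4],[54,2],[55,4],[56,2]]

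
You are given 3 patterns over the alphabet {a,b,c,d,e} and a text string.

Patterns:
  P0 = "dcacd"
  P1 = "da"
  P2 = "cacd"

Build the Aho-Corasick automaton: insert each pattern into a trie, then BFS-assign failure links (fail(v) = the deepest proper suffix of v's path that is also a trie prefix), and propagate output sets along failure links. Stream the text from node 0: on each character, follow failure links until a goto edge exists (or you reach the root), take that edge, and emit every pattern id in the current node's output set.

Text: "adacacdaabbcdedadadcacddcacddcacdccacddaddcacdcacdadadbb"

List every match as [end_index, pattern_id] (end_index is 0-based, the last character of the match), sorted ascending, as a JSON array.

Construct AC machine:
Trie nodes:
  n0 'ε': c→7 d→1
  n1 'd': a→6 c→2
  n2 'dc': a→3
  n3 'dca': c→4
  n4 'dcac': d→5
  n5 'dcacd': ·  ←P0
  n6 'da': ·  ←P1
  n7 'c': a→8
  n8 'ca': c→9
  n9 'cac': d→10
  n10 'cacd': ·  ←P2

Failure links (BFS by depth):
  n1('d'): parent n0 fail=0; on 'd' 0 → fail=0;  out ∅∪∅=∅
  n7('c'): parent n0 fail=0; on 'c' 0 → fail=0;  out ∅∪∅=∅
  n2('dc'): parent n1 fail=0; on 'c' 0 → fail=7;  out ∅∪∅=∅
  n6('da'): parent n1 fail=0; on 'a' 0 → fail=0;  out {1}∪∅={1}
  n8('ca'): parent n7 fail=0; on 'a' 0 → fail=0;  out ∅∪∅=∅
  n3('dca'): parent n2 fail=7; on 'a' 7 → fail=8;  out ∅∪∅=∅
  n9('cac'): parent n8 fail=0; on 'c' 0 → fail=7;  out ∅∪∅=∅
  n4('dcac'): parent n3 fail=8; on 'c' 8 → fail=9;  out ∅∪∅=∅
  n10('cacd'): parent n9 fail=7; on 'd' 7→0 → fail=1;  out {2}∪∅={2}
  n5('dcacd'): parent n4 fail=9; on 'd' 9 → fail=10;  out {0}∪{2}={0,2}

Scan:
pos 0 'a': at 0
pos 1 'd': at 1
pos 2 'a': at 6  → match P1@[1:2]
pos 3 'c': at 7 ·f
pos 4 'a': at 8
pos 5 'c': at 9
pos 6 'd': at 10  → match P2@[3:6]
pos 7 'a': at 6 ·f  → match P1@[6:7]
pos 8 'a': at 0 ·f
pos 9 'b': at 0
pos 10 'b': at 0
pos 11 'c': at 7
pos 12 'd': at 1 ·f
pos 13 'e': at 0 ·f
pos 14 'd': at 1
pos 15 'a': at 6  → match P1@[14:15]
pos 16 'd': at 1 ·f
pos 17 'a': at 6  → match P1@[16:17]
pos 18 'd': at 1 ·f
pos 19 'c': at 2
pos 20 'a': at 3
pos 21 'c': at 4
pos 22 'd': at 5  → match P0@[18:22],P2@[19:22]
pos 23 'd': at 1 ·f
pos 24 'c': at 2
pos 25 'a': at 3
pos 26 'c': at 4
pos 27 'd': at 5  → match P0@[23:27],P2@[24:27]
pos 28 'd': at 1 ·f
pos 29 'c': at 2
pos 30 'a': at 3
pos 31 'c': at 4
pos 32 'd': at 5  → match P0@[28:32],P2@[29:32]
pos 33 'c': at 2 ·f
pos 34 'c': at 7 ·f
pos 35 'a': at 8
pos 36 'c': at 9
pos 37 'd': at 10  → match P2@[34:37]
pos 38 'd': at 1 ·f
pos 39 'a': at 6  → match P1@[38:39]
pos 40 'd': at 1 ·f
pos 41 'd': at 1 ·f
pos 42 'c': at 2
pos 43 'a': at 3
pos 44 'c': at 4
pos 45 'd': at 5  → match P0@[41:45],P2@[42:45]
pos 46 'c': at 2 ·f
pos 47 'a': at 3
pos 48 'c': at 4
pos 49 'd': at 5  → match P0@[45:49],P2@[46:49]
pos 50 'a': at 6 ·f  → match P1@[49:50]
pos 51 'd': at 1 ·f
pos 52 'a': at 6  → match P1@[51:52]
pos 53 'd': at 1 ·f
pos 54 'b': at 0 ·f
pos 55 'b': at 0

All matches (sorted): [[2,1],[6,2],[7,1],[15,1],[17,1],[22,0],[22,2],[27,0],[27,2],[32,0],[32,2],[37,2],[39,1],[45,0],[45,2],[49,0],[49,2],[50,1],[52,1]]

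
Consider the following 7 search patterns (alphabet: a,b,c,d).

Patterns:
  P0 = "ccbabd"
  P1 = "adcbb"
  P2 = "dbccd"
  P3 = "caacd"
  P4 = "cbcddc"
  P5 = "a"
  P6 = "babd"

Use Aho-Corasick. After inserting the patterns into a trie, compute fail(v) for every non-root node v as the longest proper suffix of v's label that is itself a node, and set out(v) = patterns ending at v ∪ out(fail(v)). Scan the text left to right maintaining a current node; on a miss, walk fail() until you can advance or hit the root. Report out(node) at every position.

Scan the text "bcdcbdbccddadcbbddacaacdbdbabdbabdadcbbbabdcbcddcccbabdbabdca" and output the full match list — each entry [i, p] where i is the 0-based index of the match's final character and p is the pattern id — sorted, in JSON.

Build:
Trie nodes:
  n0 'ε': a→7 b→26 c→1 d→12
  n1 'c': a→17 b→21 c→2
  n2 'cc': b→3
  n3 'ccb': a→4
  n4 'ccba': b→5
  n5 'ccbab': d→6
  n6 'ccbabd': ·  ←P0
  n7 'a': d→8  ←P5
  n8 'ad': c→9
  n9 'adc': b→10
  n10 'adcb': b→11
  n11 'adcbb': ·  ←P1
  n12 'd': b→13
  n13 'db': c→14
  n14 'dbc': c→15
  n15 'dbcc': d→16
  n16 'dbccd': ·  ←P2
  n17 'ca': a→18
  n18 'caa': c→19
  n19 'caac': d→20
  n20 'caacd': ·  ←P3
  n21 'cb': c→22
  n22 'cbc': d→23
  n23 'cbcd': d→24
  n24 'cbcdd': c→25
  n25 'cbcddc': ·  ←P4
  n26 'b': a→27
  n27 'ba': b→28
  n28 'bab': d→29
  n29 'babd': ·  ←P6

Failure links (BFS by depth):
  fail(1) 'c': from fail(0)=0 chase 'c': 0 ⇒ 0;  out=∅∪out(0)=∅
  fail(7) 'a': from fail(0)=0 chase 'a': 0 ⇒ 0;  out={5}∪out(0)={5}
  fail(12) 'd': from fail(0)=0 chase 'd': 0 ⇒ 0;  out=∅∪out(0)=∅
  fail(26) 'b': from fail(0)=0 chase 'b': 0 ⇒ 0;  out=∅∪out(0)=∅
  fail(2) 'cc': from fail(1)=0 chase 'c': 0 ⇒ 1;  out=∅∪out(1)=∅
  fail(8) 'ad': from fail(7)=0 chase 'd': 0 ⇒ 12;  out=∅∪out(12)=∅
  fail(13) 'db': from fail(12)=0 chase 'b': 0 ⇒ 26;  out=∅∪out(26)=∅
  fail(17) 'ca': from fail(1)=0 chase 'a': 0 ⇒ 7;  out=∅∪out(7)={5}
  fail(21) 'cb': from fail(1)=0 chase 'b': 0 ⇒ 26;  out=∅∪out(26)=∅
  fail(27) 'ba': from fail(26)=0 chase 'a': 0 ⇒ 7;  out=∅∪out(7)={5}
  fail(3) 'ccb': from fail(2)=1 chase 'b': 1 ⇒ 21;  out=∅∪out(21)=∅
  fail(9) 'adc': from fail(8)=12 chase 'c': 12→0 ⇒ 1;  out=∅∪out(1)=∅
  fail(14) 'dbc': from fail(13)=26 chase 'c': 26→0 ⇒ 1;  out=∅∪out(1)=∅
  fail(18) 'caa': from fail(17)=7 chase 'a': 7→0 ⇒ 7;  out=∅∪out(7)={5}
  fail(22) 'cbc': from fail(21)=26 chase 'c': 26→0 ⇒ 1;  out=∅∪out(1)=∅
  fail(28) 'bab': from fail(27)=7 chase 'b': 7→0 ⇒ 26;  out=∅∪out(26)=∅
  fail(4) 'ccba': from fail(3)=21 chase 'a': 21→26 ⇒ 27;  out=∅∪out(27)={5}
  fail(10) 'adcb': from fail(9)=1 chase 'b': 1 ⇒ 21;  out=∅∪out(21)=∅
  fail(15) 'dbcc': from fail(14)=1 chase 'c': 1 ⇒ 2;  out=∅∪out(2)=∅
  fail(19) 'caac': from fail(18)=7 chase 'c': 7→0 ⇒ 1;  out=∅∪out(1)=∅
  fail(23) 'cbcd': from fail(22)=1 chase 'd': 1→0 ⇒ 12;  out=∅∪out(12)=∅
  fail(29) 'babd': from fail(28)=26 chase 'd': 26→0 ⇒ 12;  out={6}∪out(12)={6}
  fail(5) 'ccbab': from fail(4)=27 chase 'b': 27 ⇒ 28;  out=∅∪out(28)=∅
  fail(11) 'adcbb': from fail(10)=21 chase 'b': 21→26→0 ⇒ 26;  out={1}∪out(26)={1}
  fail(16) 'dbccd': from fail(15)=2 chase 'd': 2→1→0 ⇒ 12;  out={2}∪out(12)={2}
  fail(20) 'caacd': from fail(19)=1 chase 'd': 1→0 ⇒ 12;  out={3}∪out(12)={3}
  fail(24) 'cbcdd': from fail(23)=12 chase 'd': 12→0 ⇒ 12;  out=∅∪out(12)=∅
  fail(6) 'ccbabd': from fail(5)=28 chase 'd': 28 ⇒ 29;  out={0}∪out(29)={0,6}
  fail(25) 'cbcddc': from fail(24)=12 chase 'c': 12→0 ⇒ 1;  out={4}∪out(1)={4}

Run:
pos 0 'b': at 26
pos 1 'c': at 1 (fail-walked)
pos 2 'd': at 12 (fail-walked)
pos 3 'c': at 1 (fail-walked)
pos 4 'b': at 21
pos 5 'd': at 12 (fail-walked)
pos 6 'b': at 13
pos 7 'c': at 14
pos 8 'c': at 15
pos 9 'd': at 16  emit P2@[5:9]
pos 10 'd': at 12 (fail-walked)
pos 11 'a': at 7 (fail-walked)  emit P5@[11:11]
pos 12 'd': at 8
pos 13 'c': at 9
pos 14 'b': at 10
pos 15 'b': at 11  emit P1@[11:15]
pos 16 'd': at 12 (fail-walked)
pos 17 'd': at 12 (fail-walked)
pos 18 'a': at 7 (fail-walked)  emit P5@[18:18]
pos 19 'c': at 1 (fail-walked)
pos 20 'a': at 17  emit P5@[20:20]
pos 21 'a': at 18  emit P5@[21:21]
pos 22 'c': at 19
pos 23 'd': at 20  emit P3@[19:23]
pos 24 'b': at 13 (fail-walked)
pos 25 'd': at 12 (fail-walked)
pos 26 'b': at 13
pos 27 'a': at 27 (fail-walked)  emit P5@[27:27]
pos 28 'b': at 28
pos 29 'd': at 29  emit P6@[26:29]
pos 30 'b': at 13 (fail-walked)
pos 31 'a': at 27 (fail-walked)  emit P5@[31:31]
pos 32 'b': at 28
pos 33 'd': at 29  emit P6@[30:33]
pos 34 'a': at 7 (fail-walked)  emit P5@[34:34]
pos 35 'd': at 8
pos 36 'c': at 9
pos 37 'b': at 10
pos 38 'b': at 11  emit P1@[34:38]
pos 39 'b': at 26 (fail-walked)
pos 40 'a': at 27  emit P5@[40:40]
pos 41 'b': at 28
pos 42 'd': at 29  emit P6@[39:42]
pos 43 'c': at 1 (fail-walked)
pos 44 'b': at 21
pos 45 'c': at 22
pos 46 'd': at 23
pos 47 'd': at 24
pos 48 'c': at 25  emit P4@[43:48]
pos 49 'c': at 2 (fail-walked)
pos 50 'c': at 2 (fail-walked)
pos 51 'b': at 3
pos 52 'a': at 4  emit P5@[52:52]
pos 53 'b': at 5
pos 54 'd': at 6  emit P0@[49:54],P6@[51:54]
pos 55 'b': at 13 (fail-walked)
pos 56 'a': at 27 (fail-walked)  emit P5@[56:56]
pos 57 'b': at 28
pos 58 'd': at 29  emit P6@[55:58]
pos 59 'c': at 1 (fail-walked)
pos 60 'a': at 17  emit P5@[60:60]

All matches (sorted): [[9,2],[11,5],[15,1],[18,5],[20,5],[21,5],[23,3],[27,5],[29,6],[31,5],[33,6],[34,5],[38,1],[40,5],[42,6],[48,4],[52,5],[54,0],[54,6],[56,5],[58,6],[60,5]]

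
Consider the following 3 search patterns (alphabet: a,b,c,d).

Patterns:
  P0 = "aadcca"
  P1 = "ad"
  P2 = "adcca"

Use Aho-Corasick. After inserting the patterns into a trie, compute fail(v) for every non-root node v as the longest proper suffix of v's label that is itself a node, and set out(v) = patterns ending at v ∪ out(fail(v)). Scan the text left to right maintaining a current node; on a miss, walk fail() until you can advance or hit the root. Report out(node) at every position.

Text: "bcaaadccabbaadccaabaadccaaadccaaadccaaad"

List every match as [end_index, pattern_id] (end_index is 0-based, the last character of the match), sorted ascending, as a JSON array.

Build:
Trie (insert patterns):
  0='ε' goto a→1
  1='a' goto a→2 d→7
  2='aa' goto d→3
  3='aad' goto c→4
  4='aadc' goto c→5
  5='aadcc' goto a→6
  6='aadcca' goto ·  ←P0
  7='ad' goto c→8  ←P1
  8='adc' goto c→9
  9='adcc' goto a→10
  10='adcca' goto ·  ←P2

BFS fail/out derivation:
  n1('a'): parent n0 fail=0; on 'a' 0 → fail=0;  out ∅∪∅=∅
  n2('aa'): parent n1 fail=0; on 'a' 0 → fail=1;  out ∅∪∅=∅
  n7('ad'): parent n1 fail=0; on 'd' 0 → fail=0;  out {1}∪∅={1}
  n3('aad'): parent n2 fail=1; on 'd' 1 → fail=7;  out ∅∪{1}={1}
  n8('adc'): parent n7 fail=0; on 'c' 0 → fail=0;  out ∅∪∅=∅
  n4('aadc'): parent n3 fail=7; on 'c' 7 → fail=8;  out ∅∪∅=∅
  n9('adcc'): parent n8 fail=0; on 'c' 0 → fail=0;  out ∅∪∅=∅
  n5('aadcc'): parent n4 fail=8; on 'c' 8 → fail=9;  out ∅∪∅=∅
  n10('adcca'): parent n9 fail=0; on 'a' 0 → fail=1;  out {2}∪∅={2}
  n6('aadcca'): parent n5 fail=9; on 'a' 9 → fail=10;  out {0}∪{2}={0,2}

Text stream:
pos 0 'b': at 0
pos 1 'c': at 0
pos 2 'a': at 1
pos 3 'a': at 2
pos 4 'a': at 2 (via fail)
pos 5 'd': at 3  emit P1@[4:5]
pos 6 'c': at 4
pos 7 'c': at 5
pos 8 'a': at 6  emit P0@[3:8],P2@[4:8]
pos 9 'b': at 0 (via fail)
pos 10 'b': at 0
pos 11 'a': at 1
pos 12 'a': at 2
pos 13 'd': at 3  emit P1@[12:13]
pos 14 'c': at 4
pos 15 'c': at 5
pos 16 'a': at 6  emit P0@[11:16],P2@[12:16]
pos 17 'a': at 2 (via fail)
pos 18 'b': at 0 (via fail)
pos 19 'a': at 1
pos 20 'a': at 2
pos 21 'd': at 3  emit P1@[20:21]
pos 22 'c': at 4
pos 23 'c': at 5
pos 24 'a': at 6  emit P0@[19:24],P2@[20:24]
pos 25 'a': at 2 (via fail)
pos 26 'a': at 2 (via fail)
pos 27 'd': at 3  emit P1@[26:27]
pos 28 'c': at 4
pos 29 'c': at 5
pos 30 'a': at 6  emit P0@[25:30],P2@[26:30]
pos 31 'a': at 2 (via fail)
pos 32 'a': at 2 (via fail)
pos 33 'd': at 3  emit P1@[32:33]
pos 34 'c': at 4
pos 35 'c': at 5
pos 36 'a': at 6  emit P0@[31:36],P2@[32:36]
pos 37 'a': at 2 (via fail)
pos 38 'a': at 2 (via fail)
pos 39 'd': at 3  emit P1@[38:39]

All matches (sorted): [[5,1],[8,0],[8,2],[13,1],[16,0],[16,2],[21,1],[24,0],[24,2],[27,1],[30,0],[30,2],[33,1],[36,0],[36,2],[39,1]]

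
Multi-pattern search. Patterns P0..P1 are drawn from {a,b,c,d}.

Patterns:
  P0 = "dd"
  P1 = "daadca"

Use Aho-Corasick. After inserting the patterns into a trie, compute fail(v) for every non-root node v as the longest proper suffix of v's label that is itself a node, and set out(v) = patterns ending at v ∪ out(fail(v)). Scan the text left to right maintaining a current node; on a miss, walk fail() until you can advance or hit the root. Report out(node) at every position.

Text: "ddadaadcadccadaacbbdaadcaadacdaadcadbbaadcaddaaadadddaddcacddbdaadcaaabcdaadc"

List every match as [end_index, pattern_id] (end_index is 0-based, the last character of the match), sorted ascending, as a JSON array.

Build automaton:
Trie (insert patterns):
  0='ε' goto d→1
  1='d' goto a→3 d→2
  2='dd' goto ·  [P0 ends]
  3='da' goto a→4
  4='daa' goto d→5
  5='daad' goto c→6
  6='daadc' goto a→7
  7='daadca' goto ·  [P1 ends]

Failure links (BFS by depth):
  fail(1) 'd': from fail(0)=0 chase 'd': 0 ⇒ 0;  out=∅∪out(0)=∅
  fail(2) 'dd': from fail(1)=0 chase 'd': 0 ⇒ 1;  out={0}∪out(1)={0}
  fail(3) 'da': from fail(1)=0 chase 'a': 0 ⇒ 0;  out=∅∪out(0)=∅
  fail(4) 'daa': from fail(3)=0 chase 'a': 0 ⇒ 0;  out=∅∪out(0)=∅
  fail(5) 'daad': from fail(4)=0 chase 'd': 0 ⇒ 1;  out=∅∪out(1)=∅
  fail(6) 'daadc': from fail(5)=1 chase 'c': 1→0 ⇒ 0;  out=∅∪out(0)=∅
  fail(7) 'daadca': from fail(6)=0 chase 'a': 0 ⇒ 0;  out={1}∪out(0)={1}

Text stream:
pos 0 'd': at 1
pos 1 'd': at 2  emit P0@[0:1]
pos 2 'a': at 3 ·f
pos 3 'd': at 1 ·f
pos 4 'a': at 3
pos 5 'a': at 4
pos 6 'd': at 5
pos 7 'c': at 6
pos 8 'a': at 7  emit P1@[3:8]
pos 9 'd': at 1 ·f
pos 10 'c': at 0 ·f
pos 11 'c': at 0
pos 12 'a': at 0
pos 13 'd': at 1
pos 14 'a': at 3
pos 15 'a': at 4
pos 16 'c': at 0 ·f
pos 17 'b': at 0
pos 18 'b': at 0
pos 19 'd': at 1
pos 20 'a': at 3
pos 21 'a': at 4
pos 22 'd': at 5
pos 23 'c': at 6
pos 24 'a': at 7  emit P1@[19:24]
pos 25 'a': at 0 ·f
pos 26 'd': at 1
pos 27 'a': at 3
pos 28 'c': at 0 ·f
pos 29 'd': at 1
pos 30 'a': at 3
pos 31 'a': at 4
pos 32 'd': at 5
pos 33 'c': at 6
pos 34 'a': at 7  emit P1@[29:34]
pos 35 'd': at 1 ·f
pos 36 'b': at 0 ·f
pos 37 'b': at 0
pos 38 'a': at 0
pos 39 'a': at 0
pos 40 'd': at 1
pos 41 'c': at 0 ·f
pos 42 'a': at 0
pos 43 'd': at 1
pos 44 'd': at 2  emit P0@[43:44]
pos 45 'a': at 3 ·f
pos 46 'a': at 4
pos 47 'a': at 0 ·f
pos 48 'd': at 1
pos 49 'a': at 3
pos 50 'd': at 1 ·f
pos 51 'd': at 2  emit P0@[50:51]
pos 52 'd': at 2 ·f  emit P0@[51:52]
pos 53 'a': at 3 ·f
pos 54 'd': at 1 ·f
pos 55 'd': at 2  emit P0@[54:55]
pos 56 'c': at 0 ·f
pos 57 'a': at 0
pos 58 'c': at 0
pos 59 'd': at 1
pos 60 'd': at 2  emit P0@[59:60]
pos 61 'b': at 0 ·f
pos 62 'd': at 1
pos 63 'a': at 3
pos 64 'a': at 4
pos 65 'd': at 5
pos 66 'c': at 6
pos 67 'a': at 7  emit P1@[62:67]
pos 68 'a': at 0 ·f
pos 69 'a': at 0
pos 70 'b': at 0
pos 71 'c': at 0
pos 72 'd': at 1
pos 73 'a': at 3
pos 74 'a': at 4
pos 75 'd': at 5
pos 76 'c': at 6

Result: [[1,0],[8,1],[24,1],[34,1],[44,0],[51,0],[52,0],[55,0],[60,0],[67,1]]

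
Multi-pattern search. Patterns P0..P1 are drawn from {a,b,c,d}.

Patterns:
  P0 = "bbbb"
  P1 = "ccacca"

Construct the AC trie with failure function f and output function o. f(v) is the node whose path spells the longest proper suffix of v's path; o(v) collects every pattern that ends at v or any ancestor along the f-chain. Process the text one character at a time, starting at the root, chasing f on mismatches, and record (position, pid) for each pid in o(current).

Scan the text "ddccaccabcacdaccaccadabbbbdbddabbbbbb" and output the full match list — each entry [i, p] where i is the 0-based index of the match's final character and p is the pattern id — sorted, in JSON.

Build:
Trie (insert patterns):
  0='ε' goto b→1 c→5
  1='b' goto b→2
  2='bb' goto b→3
  3='bbb' goto b→4
  4='bbbb' goto ·  [P0 ends]
  5='c' goto c→6
  6='cc' goto a→7
  7='cca' goto c→8
  8='ccac' goto c→9
  9='ccacc' goto a→10
  10='ccacca' goto ·  [P1 ends]

BFS fail/out derivation:
  fail(1) 'b': from fail(0)=0 chase 'b': 0 ⇒ 0;  out=∅∪out(0)=∅
  fail(5) 'c': from fail(0)=0 chase 'c': 0 ⇒ 0;  out=∅∪out(0)=∅
  fail(2) 'bb': from fail(1)=0 chase 'b': 0 ⇒ 1;  out=∅∪out(1)=∅
  fail(6) 'cc': from fail(5)=0 chase 'c': 0 ⇒ 5;  out=∅∪out(5)=∅
  fail(3) 'bbb': from fail(2)=1 chase 'b': 1 ⇒ 2;  out=∅∪out(2)=∅
  fail(7) 'cca': from fail(6)=5 chase 'a': 5→0 ⇒ 0;  out=∅∪out(0)=∅
  fail(4) 'bbbb': from fail(3)=2 chase 'b': 2 ⇒ 3;  out={0}∪out(3)={0}
  fail(8) 'ccac': from fail(7)=0 chase 'c': 0 ⇒ 5;  out=∅∪out(5)=∅
  fail(9) 'ccacc': from fail(8)=5 chase 'c': 5 ⇒ 6;  out=∅∪out(6)=∅
  fail(10) 'ccacca': from fail(9)=6 chase 'a': 6 ⇒ 7;  out={1}∪out(7)={1}

Text stream:
[0] read 'd'  n0⇒n0
[1] read 'd'  n0⇒n0
[2] read 'c'  n0⇒n5
[3] read 'c'  n5⇒n6
[4] read 'a'  n6⇒n7
[5] read 'c'  n7⇒n8
[6] read 'c'  n8⇒n9
[7] read 'a'  n9⇒n10  → match P1@[2:7]
[8] read 'b'  n10⇒n1 ·f
[9] read 'c'  n1⇒n5 ·f
[10] read 'a'  n5⇒n0 ·f
[11] read 'c'  n0⇒n5
[12] read 'd'  n5⇒n0 ·f
[13] read 'a'  n0⇒n0
[14] read 'c'  n0⇒n5
[15] read 'c'  n5⇒n6
[16] read 'a'  n6⇒n7
[17] read 'c'  n7⇒n8
[18] read 'c'  n8⇒n9
[19] read 'a'  n9⇒n10  → match P1@[14:19]
[20] read 'd'  n10⇒n0 ·f
[21] read 'a'  n0⇒n0
[22] read 'b'  n0⇒n1
[23] read 'b'  n1⇒n2
[24] read 'b'  n2⇒n3
[25] read 'b'  n3⇒n4  → match P0@[22:25]
[26] read 'd'  n4⇒n0 ·f
[27] read 'b'  n0⇒n1
[28] read 'd'  n1⇒n0 ·f
[29] read 'd'  n0⇒n0
[30] read 'a'  n0⇒n0
[31] read 'b'  n0⇒n1
[32] read 'b'  n1⇒n2
[33] read 'b'  n2⇒n3
[34] read 'b'  n3⇒n4  → match P0@[31:34]
[35] read 'b'  n4⇒n4 ·f  → match P0@[32:35]
[36] read 'b'  n4⇒n4 ·f  → match P0@[33:36]

All matches (sorted): [[7,1],[19,1],[25,0],[34,0],[35,0],[36,0]]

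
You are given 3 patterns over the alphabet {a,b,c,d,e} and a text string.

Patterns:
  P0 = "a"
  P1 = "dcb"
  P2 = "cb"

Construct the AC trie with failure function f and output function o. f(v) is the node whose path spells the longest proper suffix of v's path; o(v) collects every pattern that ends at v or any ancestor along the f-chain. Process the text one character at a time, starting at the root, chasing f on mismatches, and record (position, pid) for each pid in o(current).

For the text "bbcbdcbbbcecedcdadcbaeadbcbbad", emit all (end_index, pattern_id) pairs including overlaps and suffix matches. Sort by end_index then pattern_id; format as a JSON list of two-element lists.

Build:
Trie nodes:
  n0 'ε': a→1 c→5 d→2
  n1 'a': ·  [P0 ends]
  n2 'd': c→3
  n3 'dc': b→4
  n4 'dcb': ·  [P1 ends]
  n5 'c': b→6
  n6 'cb': ·  [P2 ends]

Failure links (BFS by depth):
  n1('a'): parent n0 fail=0; on 'a' 0 → fail=0;  out {0}∪∅={0}
  n2('d'): parent n0 fail=0; on 'd' 0 → fail=0;  out ∅∪∅=∅
  n5('c'): parent n0 fail=0; on 'c' 0 → fail=0;  out ∅∪∅=∅
  n3('dc'): parent n2 fail=0; on 'c' 0 → fail=5;  out ∅∪∅=∅
  n6('cb'): parent n5 fail=0; on 'b' 0 → fail=0;  out {2}∪∅={2}
  n4('dcb'): parent n3 fail=5; on 'b' 5 → fail=6;  out {1}∪{2}={1,2}

Text stream:
i=0 'b': node 0→0
i=1 'b': node 0→0
i=2 'c': node 0→5
i=3 'b': node 5→6  → match P2@[2:3]
i=4 'd': node 6→2 (via fail)
i=5 'c': node 2→3
i=6 'b': node 3→4  → match P1@[4:6],P2@[5:6]
i=7 'b': node 4→0 (via fail)
i=8 'b': node 0→0
i=9 'c': node 0→5
i=10 'e': node 5→0 (via fail)
i=11 'c': node 0→5
i=12 'e': node 5→0 (via fail)
i=13 'd': node 0→2
i=14 'c': node 2→3
i=15 'd': node 3→2 (via fail)
i=16 'a': node 2→1 (via fail)  → match P0@[16:16]
i=17 'd': node 1→2 (via fail)
i=18 'c': node 2→3
i=19 'b': node 3→4  → match P1@[17:19],P2@[18:19]
i=20 'a': node 4→1 (via fail)  → match P0@[20:20]
i=21 'e': node 1→0 (via fail)
i=22 'a': node 0→1  → match P0@[22:22]
i=23 'd': node 1→2 (via fail)
i=24 'b': node 2→0 (via fail)
i=25 'c': node 0→5
i=26 'b': node 5→6  → match P2@[25:26]
i=27 'b': node 6→0 (via fail)
i=28 'a': node 0→1  → match P0@[28:28]
i=29 'd': node 1→2 (via fail)

Result: [[3,2],[6,1],[6,2],[16,0],[19,1],[19,2],[20,0],[22,0],[26,2],[28,0]]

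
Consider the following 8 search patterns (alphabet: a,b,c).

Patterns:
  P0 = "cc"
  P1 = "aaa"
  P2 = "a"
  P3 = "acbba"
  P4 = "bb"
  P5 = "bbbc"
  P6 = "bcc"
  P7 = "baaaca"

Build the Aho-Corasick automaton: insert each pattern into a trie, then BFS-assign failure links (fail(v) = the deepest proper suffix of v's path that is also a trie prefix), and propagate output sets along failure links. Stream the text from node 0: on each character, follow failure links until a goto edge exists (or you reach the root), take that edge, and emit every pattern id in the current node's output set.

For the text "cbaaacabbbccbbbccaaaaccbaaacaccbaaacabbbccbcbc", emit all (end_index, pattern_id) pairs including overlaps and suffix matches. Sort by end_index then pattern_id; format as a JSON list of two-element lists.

Construct AC machine:
Trie (insert patterns):
  n0 'ε': a→3 b→10 c→1
  n1 'c': c→2
  n2 'cc': ·  [P0 ends]
  n3 'a': a→4 c→6  [P2 ends]
  n4 'aa': a→5
  n5 'aaa': ·  [P1 ends]
  n6 'ac': b→7
  n7 'acb': b→8
  n8 'acbb': a→9
  n9 'acbba': ·  [P3 ends]
  n10 'b': a→16 b→11 c→14
  n11 'bb': b→12  [P4 ends]
  n12 'bbb': c→13
  n13 'bbbc': ·  [P5 ends]
  n14 'bc': c→15
  n15 'bcc': ·  [P6 ends]
  n16 'ba': a→17
  n17 'baa': a→18
  n18 'baaa': c→19
  n19 'baaac': a→20
  n20 'baaaca': ·  [P7 ends]

Failure links (BFS by depth):
  n1('c'): parent n0 fail=0; on 'c' 0 → fail=0;  out ∅∪∅=∅
  n3('a'): parent n0 fail=0; on 'a' 0 → fail=0;  out {2}∪∅={2}
  n10('b'): parent n0 fail=0; on 'b' 0 → fail=0;  out ∅∪∅=∅
  n2('cc'): parent n1 fail=0; on 'c' 0 → fail=1;  out {0}∪∅={0}
  n4('aa'): parent n3 fail=0; on 'a' 0 → fail=3;  out ∅∪{2}={2}
  n6('ac'): parent n3 fail=0; on 'c' 0 → fail=1;  out ∅∪∅=∅
  n11('bb'): parent n10 fail=0; on 'b' 0 → fail=10;  out {4}∪∅={4}
  n14('bc'): parent n10 fail=0; on 'c' 0 → fail=1;  out ∅∪∅=∅
  n16('ba'): parent n10 fail=0; on 'a' 0 → fail=3;  out ∅∪{2}={2}
  n5('aaa'): parent n4 fail=3; on 'a' 3 → fail=4;  out {1}∪{2}={1,2}
  n7('acb'): parent n6 fail=1; on 'b' 1→0 → fail=10;  out ∅∪∅=∅
  n12('bbb'): parent n11 fail=10; on 'b' 10 → fail=11;  out ∅∪{4}={4}
  n15('bcc'): parent n14 fail=1; on 'c' 1 → fail=2;  out {6}∪{0}={0,6}
  n17('baa'): parent n16 fail=3; on 'a' 3 → fail=4;  out ∅∪{2}={2}
  n8('acbb'): parent n7 fail=10; on 'b' 10 → fail=11;  out ∅∪{4}={4}
  n13('bbbc'): parent n12 fail=11; on 'c' 11→10 → fail=14;  out {5}∪∅={5}
  n18('baaa'): parent n17 fail=4; on 'a' 4 → fail=5;  out ∅∪{1,2}={1,2}
  n9('acbba'): parent n8 fail=11; on 'a' 11→10 → fail=16;  out {3}∪{2}={2,3}
  n19('baaac'): parent n18 fail=5; on 'c' 5→4→3 → fail=6;  out ∅∪∅=∅
  n20('baaaca'): parent n19 fail=6; on 'a' 6→1→0 → fail=3;  out {7}∪{2}={2,7}

Scan:
[0] read 'c'  n0⇒n1
[1] read 'b'  n1⇒n10 (fail-walked)
[2] read 'a'  n10⇒n16  → match P2@[2:2]
[3] read 'a'  n16⇒n17  → match P2@[3:3]
[4] read 'a'  n17⇒n18  → match P1@[2:4],P2@[4:4]
[5] read 'c'  n18⇒n19
[6] read 'a'  n19⇒n20  → match P2@[6:6],P7@[1:6]
[7] read 'b'  n20⇒n10 (fail-walked)
[8] read 'b'  n10⇒n11  → match P4@[7:8]
[9] read 'b'  n11⇒n12  → match P4@[8:9]
[10] read 'c'  n12⇒n13  → match P5@[7:10]
[11] read 'c'  n13⇒n15 (fail-walked)  → match P0@[10:11],P6@[9:11]
[12] read 'b'  n15⇒n10 (fail-walked)
[13] read 'b'  n10⇒n11  → match P4@[12:13]
[14] read 'b'  n11⇒n12  → match P4@[13:14]
[15] read 'c'  n12⇒n13  → match P5@[12:15]
[16] read 'c'  n13⇒n15 (fail-walked)  → match P0@[15:16],P6@[14:16]
[17] read 'a'  n15⇒n3 (fail-walked)  → match P2@[17:17]
[18] read 'a'  n3⇒n4  → match P2@[18:18]
[19] read 'a'  n4⇒n5  → match P1@[17:19],P2@[19:19]
[20] read 'a'  n5⇒n5 (fail-walked)  → match P1@[18:20],P2@[20:20]
[21] read 'c'  n5⇒n6 (fail-walked)
[22] read 'c'  n6⇒n2 (fail-walked)  → match P0@[21:22]
[23] read 'b'  n2⇒n10 (fail-walked)
[24] read 'a'  n10⇒n16  → match P2@[24:24]
[25] read 'a'  n16⇒n17  → match P2@[25:25]
[26] read 'a'  n17⇒n18  → match P1@[24:26],P2@[26:26]
[27] read 'c'  n18⇒n19
[28] read 'a'  n19⇒n20  → match P2@[28:28],P7@[23:28]
[29] read 'c'  n20⇒n6 (fail-walked)
[30] read 'c'  n6⇒n2 (fail-walked)  → match P0@[29:30]
[31] read 'b'  n2⇒n10 (fail-walked)
[32] read 'a'  n10⇒n16  → match P2@[32:32]
[33] read 'a'  n16⇒n17  → match P2@[33:33]
[34] read 'a'  n17⇒n18  → match P1@[32:34],P2@[34:34]
[35] read 'c'  n18⇒n19
[36] read 'a'  n19⇒n20  → match P2@[36:36],P7@[31:36]
[37] read 'b'  n20⇒n10 (fail-walked)
[38] read 'b'  n10⇒n11  → match P4@[37:38]
[39] read 'b'  n11⇒n12  → match P4@[38:39]
[40] read 'c'  n12⇒n13  → match P5@[37:40]
[41] read 'c'  n13⇒n15 (fail-walked)  → match P0@[40:41],P6@[39:41]
[42] read 'b'  n15⇒n10 (fail-walked)
[43] read 'c'  n10⇒n14
[44] read 'b'  n14⇒n10 (fail-walked)
[45] read 'c'  n10⇒n14

Result: [[2,2],[3,2],[4,1],[4,2],[6,2],[6,7],[8,4],[9,4],[10,5],[11,0],[11,6],[13,4],[14,4],[15,5],[16,0],[16,6],[17,2],[18,2],[19,1],[19,2],[20,1],[20,2],[22,0],[24,2],[25,2],[26,1],[26,2],[28,2],[28,7],[30,0],[32,2],[33,2],[34,1],[34,2],[36,2],[36,7],[38,4],[39,4],[40,5],[41,0],[41,6]]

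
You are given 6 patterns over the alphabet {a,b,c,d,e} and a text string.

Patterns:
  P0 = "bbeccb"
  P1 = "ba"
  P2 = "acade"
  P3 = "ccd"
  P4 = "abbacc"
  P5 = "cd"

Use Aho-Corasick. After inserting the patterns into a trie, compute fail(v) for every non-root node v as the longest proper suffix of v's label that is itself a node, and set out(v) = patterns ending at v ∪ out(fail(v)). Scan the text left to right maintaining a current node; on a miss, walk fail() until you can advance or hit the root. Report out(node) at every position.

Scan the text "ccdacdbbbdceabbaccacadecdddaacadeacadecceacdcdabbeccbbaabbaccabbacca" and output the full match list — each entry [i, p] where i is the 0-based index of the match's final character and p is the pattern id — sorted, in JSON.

Build:
Trie nodes:
  0='ε' goto a→8 b→1 c→13
  1='b' goto a→7 b→2
  2='bb' goto e→3
  3='bbe' goto c→4
  4='bbec' goto c→5
  5='bbecc' goto b→6
  6='bbeccb' goto ·  [P0 ends]
  7='ba' goto ·  [P1 ends]
  8='a' goto b→16 c→9
  9='ac' goto a→10
  10='aca' goto d→11
  11='acad' goto e→12
  12='acade' goto ·  [P2 ends]
  13='c' goto c→14 d→21
  14='cc' goto d→15
  15='ccd' goto ·  [P3 ends]
  16='ab' goto b→17
  17='abb' goto a→18
  18='abba' goto c→19
  19='abbac' goto c→20
  20='abbacc' goto ·  [P4 ends]
  21='cd' goto ·  [P5 ends]

Failure links (BFS by depth):
  fail(1) 'b': from fail(0)=0 chase 'b': 0 ⇒ 0;  out=∅∪out(0)=∅
  fail(8) 'a': from fail(0)=0 chase 'a': 0 ⇒ 0;  out=∅∪out(0)=∅
  fail(13) 'c': from fail(0)=0 chase 'c': 0 ⇒ 0;  out=∅∪out(0)=∅
  fail(2) 'bb': from fail(1)=0 chase 'b': 0 ⇒ 1;  out=∅∪out(1)=∅
  fail(7) 'ba': from fail(1)=0 chase 'a': 0 ⇒ 8;  out={1}∪out(8)={1}
  fail(9) 'ac': from fail(8)=0 chase 'c': 0 ⇒ 13;  out=∅∪out(13)=∅
  fail(14) 'cc': from fail(13)=0 chase 'c': 0 ⇒ 13;  out=∅∪out(13)=∅
  fail(16) 'ab': from fail(8)=0 chase 'b': 0 ⇒ 1;  out=∅∪out(1)=∅
  fail(21) 'cd': from fail(13)=0 chase 'd': 0 ⇒ 0;  out={5}∪out(0)={5}
  fail(3) 'bbe': from fail(2)=1 chase 'e': 1→0 ⇒ 0;  out=∅∪out(0)=∅
  fail(10) 'aca': from fail(9)=13 chase 'a': 13→0 ⇒ 8;  out=∅∪out(8)=∅
  fail(15) 'ccd': from fail(14)=13 chase 'd': 13 ⇒ 21;  out={3}∪out(21)={3,5}
  fail(17) 'abb': from fail(16)=1 chase 'b': 1 ⇒ 2;  out=∅∪out(2)=∅
  fail(4) 'bbec': from fail(3)=0 chase 'c': 0 ⇒ 13;  out=∅∪out(13)=∅
  fail(11) 'acad': from fail(10)=8 chase 'd': 8→0 ⇒ 0;  out=∅∪out(0)=∅
  fail(18) 'abba': from fail(17)=2 chase 'a': 2→1 ⇒ 7;  out=∅∪out(7)={1}
  fail(5) 'bbecc': from fail(4)=13 chase 'c': 13 ⇒ 14;  out=∅∪out(14)=∅
  fail(12) 'acade': from fail(11)=0 chase 'e': 0 ⇒ 0;  out={2}∪out(0)={2}
  fail(19) 'abbac': from fail(18)=7 chase 'c': 7→8 ⇒ 9;  out=∅∪out(9)=∅
  fail(6) 'bbeccb': from fail(5)=14 chase 'b': 14→13→0 ⇒ 1;  out={0}∪out(1)={0}
  fail(20) 'abbacc': from fail(19)=9 chase 'c': 9→13 ⇒ 14;  out={4}∪out(14)={4}

Run:
[0] read 'c'  n0⇒n13
[1] read 'c'  n13⇒n14
[2] read 'd'  n14⇒n15  → match P3@[0:2],P5@[1:2]
[3] read 'a'  n15⇒n8 ·f
[4] read 'c'  n8⇒n9
[5] read 'd'  n9⇒n21 ·f  → match P5@[4:5]
[6] read 'b'  n21⇒n1 ·f
[7] read 'b'  n1⇒n2
[8] read 'b'  n2⇒n2 ·f
[9] read 'd'  n2⇒n0 ·f
[10] read 'c'  n0⇒n13
[11] read 'e'  n13⇒n0 ·f
[12] read 'a'  n0⇒n8
[13] read 'b'  n8⇒n16
[14] read 'b'  n16⇒n17
[15] read 'a'  n17⇒n18  → match P1@[14:15]
[16] read 'c'  n18⇒n19
[17] read 'c'  n19⇒n20  → match P4@[12:17]
[18] read 'a'  n20⇒n8 ·f
[19] read 'c'  n8⇒n9
[20] read 'a'  n9⇒n10
[21] read 'd'  n10⇒n11
[22] read 'e'  n11⇒n12  → match P2@[18:22]
[23] read 'c'  n12⇒n13 ·f
[24] read 'd'  n13⇒n21  → match P5@[23:24]
[25] read 'd'  n21⇒n0 ·f
[26] read 'd'  n0⇒n0
[27] read 'a'  n0⇒n8
[28] read 'a'  n8⇒n8 ·f
[29] read 'c'  n8⇒n9
[30] read 'a'  n9⇒n10
[31] read 'd'  n10⇒n11
[32] read 'e'  n11⇒n12  → match P2@[28:32]
[33] read 'a'  n12⇒n8 ·f
[34] read 'c'  n8⇒n9
[35] read 'a'  n9⇒n10
[36] read 'd'  n10⇒n11
[37] read 'e'  n11⇒n12  → match P2@[33:37]
[38] read 'c'  n12⇒n13 ·f
[39] read 'c'  n13⇒n14
[40] read 'e'  n14⇒n0 ·f
[41] read 'a'  n0⇒n8
[42] read 'c'  n8⇒n9
[43] read 'd'  n9⇒n21 ·f  → match P5@[42:43]
[44] read 'c'  n21⇒n13 ·f
[45] read 'd'  n13⇒n21  → match P5@[44:45]
[46] read 'a'  n21⇒n8 ·f
[47] read 'b'  n8⇒n16
[48] read 'b'  n16⇒n17
[49] read 'e'  n17⇒n3 ·f
[50] read 'c'  n3⇒n4
[51] read 'c'  n4⇒n5
[52] read 'b'  n5⇒n6  → match P0@[47:52]
[53] read 'b'  n6⇒n2 ·f
[54] read 'a'  n2⇒n7 ·f  → match P1@[53:54]
[55] read 'a'  n7⇒n8 ·f
[56] read 'b'  n8⇒n16
[57] read 'b'  n16⇒n17
[58] read 'a'  n17⇒n18  → match P1@[57:58]
[59] read 'c'  n18⇒n19
[60] read 'c'  n19⇒n20  → match P4@[55:60]
[61] read 'a'  n20⇒n8 ·f
[62] read 'b'  n8⇒n16
[63] read 'b'  n16⇒n17
[64] read 'a'  n17⇒n18  → match P1@[63:64]
[65] read 'c'  n18⇒n19
[66] read 'c'  n19⇒n20  → match P4@[61:66]
[67] read 'a'  n20⇒n8 ·f

Matches: [[2,3],[2,5],[5,5],[15,1],[17,4],[22,2],[24,5],[32,2],[37,2],[43,5],[45,5],[52,0],[54,1],[58,1],[60,4],[64,1],[66,4]]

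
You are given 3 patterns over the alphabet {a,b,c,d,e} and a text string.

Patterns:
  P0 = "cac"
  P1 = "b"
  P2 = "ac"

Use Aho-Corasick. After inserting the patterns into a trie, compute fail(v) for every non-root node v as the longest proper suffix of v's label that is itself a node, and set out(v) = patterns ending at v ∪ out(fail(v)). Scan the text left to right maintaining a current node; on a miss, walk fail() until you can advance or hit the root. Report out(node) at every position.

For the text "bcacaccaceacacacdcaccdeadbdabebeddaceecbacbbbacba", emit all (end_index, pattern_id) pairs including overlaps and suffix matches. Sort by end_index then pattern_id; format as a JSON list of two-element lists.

Build:
Trie nodes:
  n0 'ε': a→5 b→4 c→1
  n1 'c': a→2
  n2 'ca': c→3
  n3 'cac': ·  ←P0
  n4 'b': ·  ←P1
  n5 'a': c→6
  n6 'ac': ·  ←P2

Failure links (BFS by depth):
  fail(1) 'c': from fail(0)=0 chase 'c': 0 ⇒ 0;  out=∅∪out(0)=∅
  fail(4) 'b': from fail(0)=0 chase 'b': 0 ⇒ 0;  out={1}∪out(0)={1}
  fail(5) 'a': from fail(0)=0 chase 'a': 0 ⇒ 0;  out=∅∪out(0)=∅
  fail(2) 'ca': from fail(1)=0 chase 'a': 0 ⇒ 5;  out=∅∪out(5)=∅
  fail(6) 'ac': from fail(5)=0 chase 'c': 0 ⇒ 1;  out={2}∪out(1)={2}
  fail(3) 'cac': from fail(2)=5 chase 'c': 5 ⇒ 6;  out={0}∪out(6)={0,2}

Text stream:
pos 0 'b': at 4  ** P1@[0:0]
pos 1 'c': at 1 (via fail)
pos 2 'a': at 2
pos 3 'c': at 3  ** P0@[1:3],P2@[2:3]
pos 4 'a': at 2 (via fail)
pos 5 'c': at 3  ** P0@[3:5],P2@[4:5]
pos 6 'c': at 1 (via fail)
pos 7 'a': at 2
pos 8 'c': at 3  ** P0@[6:8],P2@[7:8]
pos 9 'e': at 0 (via fail)
pos 10 'a': at 5
pos 11 'c': at 6  ** P2@[10:11]
pos 12 'a': at 2 (via fail)
pos 13 'c': at 3  ** P0@[11:13],P2@[12:13]
pos 14 'a': at 2 (via fail)
pos 15 'c': at 3  ** P0@[13:15],P2@[14:15]
pos 16 'd': at 0 (via fail)
pos 17 'c': at 1
pos 18 'a': at 2
pos 19 'c': at 3  ** P0@[17:19],P2@[18:19]
pos 20 'c': at 1 (via fail)
pos 21 'd': at 0 (via fail)
pos 22 'e': at 0
pos 23 'a': at 5
pos 24 'd': at 0 (via fail)
pos 25 'b': at 4  ** P1@[25:25]
pos 26 'd': at 0 (via fail)
pos 27 'a': at 5
pos 28 'b': at 4 (via fail)  ** P1@[28:28]
pos 29 'e': at 0 (via fail)
pos 30 'b': at 4  ** P1@[30:30]
pos 31 'e': at 0 (via fail)
pos 32 'd': at 0
pos 33 'd': at 0
pos 34 'a': at 5
pos 35 'c': at 6  ** P2@[34:35]
pos 36 'e': at 0 (via fail)
pos 37 'e': at 0
pos 38 'c': at 1
pos 39 'b': at 4 (via fail)  ** P1@[39:39]
pos 40 'a': at 5 (via fail)
pos 41 'c': at 6  ** P2@[40:41]
pos 42 'b': at 4 (via fail)  ** P1@[42:42]
pos 43 'b': at 4 (via fail)  ** P1@[43:43]
pos 44 'b': at 4 (via fail)  ** P1@[44:44]
pos 45 'a': at 5 (via fail)
pos 46 'c': at 6  ** P2@[45:46]
pos 47 'b': at 4 (via fail)  ** P1@[47:47]
pos 48 'a': at 5 (via fail)

Result: [[0,1],[3,0],[3,2],[5,0],[5,2],[8,0],[8,2],[11,2],[13,0],[13,2],[15,0],[15,2],[19,0],[19,2],[25,1],[28,1],[30,1],[35,2],[39,1],[41,2],[42,1],[43,1],[44,1],[46,2],[47,1]]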